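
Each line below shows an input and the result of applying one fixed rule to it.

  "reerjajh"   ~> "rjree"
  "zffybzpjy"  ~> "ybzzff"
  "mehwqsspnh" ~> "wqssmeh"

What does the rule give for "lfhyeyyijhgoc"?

Rule — delete the last 3 characters, then move the first 3 characters to the end (rotate left by 3).
On "lfhyeyyijhgoc": the first step gives "lfhyeyyijh", and the second then gives "yeyyijhlfh".

yeyyijhlfh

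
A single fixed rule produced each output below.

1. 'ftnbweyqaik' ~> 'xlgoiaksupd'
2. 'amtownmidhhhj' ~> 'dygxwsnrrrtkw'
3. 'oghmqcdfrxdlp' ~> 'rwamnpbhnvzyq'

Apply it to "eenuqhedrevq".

Rule — move the first 2 characters to the end (rotate left by 2), then shift every letter 10 places forward in the alphabet (wrapping around).
For "eenuqhedrevq", step one produces "nuqhedrevqee"; step two turns that into "xearonbofaoo".
(Check on "oghmqcdfrxdlp": → "hmqcdfrxdlpog" → "rwamnpbhnvzyq" ✓)

xearonbofaoo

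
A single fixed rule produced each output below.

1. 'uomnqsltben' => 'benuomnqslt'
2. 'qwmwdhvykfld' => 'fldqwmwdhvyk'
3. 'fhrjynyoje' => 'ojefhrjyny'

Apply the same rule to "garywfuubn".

Each output is the input with this applied: move the last 3 characters to the front (rotate right by 3).
So "garywfuubn" becomes "ubngarywfu".

ubngarywfu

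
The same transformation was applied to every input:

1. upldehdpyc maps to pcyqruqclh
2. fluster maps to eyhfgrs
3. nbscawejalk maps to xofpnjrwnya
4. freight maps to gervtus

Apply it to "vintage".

Looking at the pairs, the operation is to shift every letter 13 places forward in the alphabet (wrapping around) — i.e. ROT13, then swap the first and last characters.
Working it through for "vintage": intermediate "ivagntr", final "rvagnti".

rvagnti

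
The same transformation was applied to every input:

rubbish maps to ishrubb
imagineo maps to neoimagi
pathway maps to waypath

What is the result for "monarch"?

The transformation: move the last 3 characters to the front (rotate right by 3).
On "monarch" that produces "rchmona".

rchmona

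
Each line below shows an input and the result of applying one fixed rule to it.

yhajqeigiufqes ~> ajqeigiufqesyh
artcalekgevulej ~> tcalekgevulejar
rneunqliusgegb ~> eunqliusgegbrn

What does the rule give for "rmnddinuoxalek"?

nddinuoxalekrm

Each output is the input with this applied: move the first 2 characters to the end (rotate left by 2).
For "rmnddinuoxalek" the result is "nddinuoxalekrm".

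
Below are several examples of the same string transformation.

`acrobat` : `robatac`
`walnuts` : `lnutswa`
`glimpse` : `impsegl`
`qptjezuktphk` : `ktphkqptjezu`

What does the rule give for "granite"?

anitegr

In each case the input is transformed by: move the last 3 characters to the front (rotate right by 3), then move the last 2 characters to the front (rotate right by 2).
For "granite", step one produces "itegran"; step two turns that into "anitegr".
(Check on "glimpse": → "pseglim" → "impsegl" ✓)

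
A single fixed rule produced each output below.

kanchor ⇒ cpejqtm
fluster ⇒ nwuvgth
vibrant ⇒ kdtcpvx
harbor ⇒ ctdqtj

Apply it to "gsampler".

ucorngti

In each case the input is transformed by: move the first character to the end, then shift every letter 2 places forward in the alphabet (wrapping around).
"gsampler" → "samplerg" → "ucorngti".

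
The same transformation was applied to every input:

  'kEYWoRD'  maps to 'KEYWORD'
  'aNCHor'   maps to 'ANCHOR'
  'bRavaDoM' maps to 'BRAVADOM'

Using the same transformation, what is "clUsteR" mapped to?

Each output is the input with this applied: convert every letter to uppercase.
On "clUsteR" that produces "CLUSTER".

CLUSTER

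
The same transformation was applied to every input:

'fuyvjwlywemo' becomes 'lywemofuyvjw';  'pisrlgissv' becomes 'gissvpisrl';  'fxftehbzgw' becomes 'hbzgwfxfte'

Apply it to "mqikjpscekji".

scekjimqikjp

Each output is the input with this applied: swap the front and back halves of the string.
Doing the same to "mqikjpscekji": "scekjimqikjp".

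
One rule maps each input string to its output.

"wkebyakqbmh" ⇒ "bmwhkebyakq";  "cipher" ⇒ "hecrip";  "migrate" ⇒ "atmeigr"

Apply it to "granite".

Looking at the pairs, the operation is to swap the first and last characters, then move the last 3 characters to the front (rotate right by 3).
"granite" → "itgeran".

itgeran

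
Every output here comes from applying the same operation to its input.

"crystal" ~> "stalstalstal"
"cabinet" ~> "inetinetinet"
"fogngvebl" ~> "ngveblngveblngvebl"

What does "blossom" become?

Each output is the input with this applied: delete the first 3 characters, then write the whole string 3 times in a row.
On "blossom": the first step gives "ssom", and the second then gives "ssomssomssom".

ssomssomssom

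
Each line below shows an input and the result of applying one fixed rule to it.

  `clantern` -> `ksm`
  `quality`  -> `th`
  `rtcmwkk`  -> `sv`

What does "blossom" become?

In each case the input is transformed by: shift every letter 1 place backward in the alphabet (wrapping around), then keep one character in every 3, starting at position 2 (positions 2nd, 5th, 8th, ...).
Applying both steps to "blossom": "aknrrnl", then "kr".

kr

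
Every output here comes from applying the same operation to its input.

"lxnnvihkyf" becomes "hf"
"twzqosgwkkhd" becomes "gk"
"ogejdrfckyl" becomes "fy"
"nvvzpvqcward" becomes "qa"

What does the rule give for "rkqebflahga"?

lg

Looking at the pairs, the operation is to keep one character in every 3, starting at position 1 (positions 1st, 4th, 7th, ...), then keep only the last 2 characters.
"rkqebflahga" → "relg" → "lg".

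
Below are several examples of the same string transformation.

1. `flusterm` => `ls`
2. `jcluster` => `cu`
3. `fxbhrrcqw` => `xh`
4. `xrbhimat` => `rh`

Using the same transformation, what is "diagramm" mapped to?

ig

In each case the input is transformed by: keep every other character starting from the second (positions 2nd, 4th, 6th, ...), then delete the last 2 characters.
Starting from "diagramm": after the first operation, "igam"; after the second, "ig".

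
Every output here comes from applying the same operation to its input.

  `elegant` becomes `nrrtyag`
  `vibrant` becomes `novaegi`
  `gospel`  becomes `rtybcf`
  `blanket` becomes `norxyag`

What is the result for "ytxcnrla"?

The transformation: sort the characters into alphabetical order, then shift every letter 13 places forward in the alphabet (wrapping around) — i.e. ROT13.
Applying both steps to "ytxcnrla": "aclnrtxy", then "npyaegkl".

npyaegkl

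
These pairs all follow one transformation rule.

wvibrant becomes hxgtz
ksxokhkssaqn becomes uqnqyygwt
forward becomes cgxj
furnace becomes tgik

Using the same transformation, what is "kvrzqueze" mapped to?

fwakfk

The pattern: shift every letter 6 places forward in the alphabet (wrapping around), then delete the first 3 characters.
Applying that to "kvrzqueze" gives "fwakfk".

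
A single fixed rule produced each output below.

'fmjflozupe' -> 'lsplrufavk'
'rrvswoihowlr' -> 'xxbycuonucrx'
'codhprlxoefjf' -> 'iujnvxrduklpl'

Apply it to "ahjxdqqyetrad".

gnpdjwwekzxgj

Looking at the pairs, the operation is to shift every letter 6 places forward in the alphabet (wrapping around).
"ahjxdqqyetrad" → "gnpdjwwekzxgj".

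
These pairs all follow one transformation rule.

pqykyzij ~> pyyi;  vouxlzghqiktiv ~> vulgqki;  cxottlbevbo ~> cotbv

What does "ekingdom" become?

eigo

In each case the input is transformed by: swap each adjacent pair of characters (1↔2, 3↔4, ...), then keep every other character starting from the second (positions 2nd, 4th, 6th, ...).
So "ekingdom" becomes "eigo".
(Check on "cxottlbevbo": → "xctoltebbvo" → "cotbv" ✓)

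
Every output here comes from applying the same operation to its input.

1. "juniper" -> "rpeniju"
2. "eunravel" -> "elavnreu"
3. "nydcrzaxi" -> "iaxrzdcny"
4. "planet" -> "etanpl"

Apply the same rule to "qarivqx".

xvqriqa

The transformation: swap each adjacent pair of characters (1↔2, 3↔4, ...), then reverse the string.
Applying both steps to "qarivqx": "aqirqvx", then "xvqriqa".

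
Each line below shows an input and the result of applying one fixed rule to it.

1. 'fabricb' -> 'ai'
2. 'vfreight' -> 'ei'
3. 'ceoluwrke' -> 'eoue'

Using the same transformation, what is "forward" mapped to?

oa

The rule is to keep only the vowels.
Applying that to "forward" gives "oa".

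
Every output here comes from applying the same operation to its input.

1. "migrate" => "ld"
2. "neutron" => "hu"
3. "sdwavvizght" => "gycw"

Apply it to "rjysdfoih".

mgl

Rule — shift every letter 3 places forward in the alphabet (wrapping around), then keep one character in every 3, starting at position 2 (positions 2nd, 5th, 8th, ...).
Working it through for "rjysdfoih": intermediate "umbvgirlk", final "mgl".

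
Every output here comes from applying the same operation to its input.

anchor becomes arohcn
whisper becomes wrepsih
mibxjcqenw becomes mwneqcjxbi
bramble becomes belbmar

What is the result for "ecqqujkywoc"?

Rule — reverse the string, then move the last character to the front.
Doing the same to "ecqqujkywoc": "ecowykjuqqc".

ecowykjuqqc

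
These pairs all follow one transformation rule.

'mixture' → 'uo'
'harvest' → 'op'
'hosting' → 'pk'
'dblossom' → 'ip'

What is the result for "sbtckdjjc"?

Rule — keep one character in every 3, starting at position 3 (positions 3rd, 6th, 9th, ...), then shift every letter 3 places backward in the alphabet (wrapping around).
Applying both steps to "sbtckdjjc": "tdc", then "qaz".

qaz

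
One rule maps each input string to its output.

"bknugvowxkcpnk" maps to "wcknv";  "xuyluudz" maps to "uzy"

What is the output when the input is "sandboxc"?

The transformation: swap the front and back halves of the string, then keep one character in every 3, starting at position 1 (positions 1st, 4th, 7th, ...).
"sandboxc" → "boxcsand" → "bcn".

bcn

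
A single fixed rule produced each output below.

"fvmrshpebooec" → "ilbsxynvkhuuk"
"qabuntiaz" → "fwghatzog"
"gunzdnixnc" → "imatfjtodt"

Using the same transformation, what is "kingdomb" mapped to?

What's happening: move the last character to the front, then shift every letter 6 places forward in the alphabet (wrapping around).
For "kingdomb", step one produces "bkingdom"; step two turns that into "hqotmjus".

hqotmjus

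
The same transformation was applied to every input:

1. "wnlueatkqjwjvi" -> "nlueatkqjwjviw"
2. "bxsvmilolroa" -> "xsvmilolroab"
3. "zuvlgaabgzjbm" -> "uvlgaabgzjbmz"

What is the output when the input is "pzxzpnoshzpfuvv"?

zxzpnoshzpfuvvp

In each case the input is transformed by: move the first character to the end.
Doing the same to "pzxzpnoshzpfuvv": "zxzpnoshzpfuvvp".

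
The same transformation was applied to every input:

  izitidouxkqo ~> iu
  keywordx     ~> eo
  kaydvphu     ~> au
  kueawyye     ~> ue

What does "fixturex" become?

The rule is to keep one character in every 3, starting at position 2 (positions 2nd, 5th, 8th, ...), then keep only the vowels.
On "fixturex": the first step gives "iux", and the second then gives "iu".

iu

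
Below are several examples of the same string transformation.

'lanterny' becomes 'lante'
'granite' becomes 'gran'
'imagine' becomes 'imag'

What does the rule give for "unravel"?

unra

Looking at the pairs, the operation is to delete the last 3 characters.
So "unravel" becomes "unra".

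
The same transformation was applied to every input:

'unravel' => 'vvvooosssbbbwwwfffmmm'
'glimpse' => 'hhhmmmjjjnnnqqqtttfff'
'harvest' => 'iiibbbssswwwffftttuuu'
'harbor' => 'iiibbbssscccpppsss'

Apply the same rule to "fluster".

Rule — shift every letter 1 place forward in the alphabet (wrapping around), then repeat every character 3 times.
Working it through for "fluster": intermediate "gmvtufs", final "gggmmmvvvtttuuufffsss".
(Check on "glimpse": → "hmjnqtf" → "hhhmmmjjjnnnqqqtttfff" ✓)

gggmmmvvvtttuuufffsss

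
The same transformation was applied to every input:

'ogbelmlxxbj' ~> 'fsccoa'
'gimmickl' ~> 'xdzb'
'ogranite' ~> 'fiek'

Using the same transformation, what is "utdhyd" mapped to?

lup

In each case the input is transformed by: keep every other character starting from the first (positions 1st, 3rd, 5th, ...), then shift every letter 9 places backward in the alphabet (wrapping around).
Applying both steps to "utdhyd": "udy", then "lup".
(Check on "gimmickl": → "gmik" → "xdzb" ✓)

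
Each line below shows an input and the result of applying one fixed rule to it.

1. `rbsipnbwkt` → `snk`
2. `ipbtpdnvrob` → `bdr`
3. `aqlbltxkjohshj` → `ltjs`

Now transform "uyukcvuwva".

What's happening: keep one character in every 3, starting at position 3 (positions 3rd, 6th, 9th, ...).
On "uyukcvuwva" that produces "uvv".

uvv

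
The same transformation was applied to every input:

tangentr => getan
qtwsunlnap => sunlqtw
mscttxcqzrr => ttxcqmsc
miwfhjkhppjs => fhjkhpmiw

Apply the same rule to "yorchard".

chyor

Looking at the pairs, the operation is to delete the last 3 characters, then move the first 3 characters to the end (rotate left by 3).
Starting from "yorchard": after the first operation, "yorch"; after the second, "chyor".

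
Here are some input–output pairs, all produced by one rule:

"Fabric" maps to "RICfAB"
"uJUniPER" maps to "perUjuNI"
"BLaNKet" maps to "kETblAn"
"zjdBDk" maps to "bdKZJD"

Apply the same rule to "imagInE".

The pattern: move the last 3 characters to the front (rotate right by 3), then flip the case of every letter.
"imagInE" → "InEimag" → "iNeIMAG".

iNeIMAG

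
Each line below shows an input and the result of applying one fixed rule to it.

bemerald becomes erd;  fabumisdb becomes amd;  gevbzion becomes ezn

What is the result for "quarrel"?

ur

Rule — keep one character in every 3, starting at position 2 (positions 2nd, 5th, 8th, ...).
"quarrel" → "ur".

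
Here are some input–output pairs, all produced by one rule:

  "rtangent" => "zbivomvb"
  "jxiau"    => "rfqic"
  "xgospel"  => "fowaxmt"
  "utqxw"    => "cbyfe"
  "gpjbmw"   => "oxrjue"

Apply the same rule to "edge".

mlom

Each output is the input with this applied: shift every letter 8 places forward in the alphabet (wrapping around).
For "edge" the result is "mlom".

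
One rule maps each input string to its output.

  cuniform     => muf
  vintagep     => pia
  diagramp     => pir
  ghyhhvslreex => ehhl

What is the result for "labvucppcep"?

In each case the input is transformed by: keep one character in every 3, starting at position 2 (positions 2nd, 5th, 8th, ...), then move the last character to the front.
Starting from "labvucppcep": after the first operation, "aupp"; after the second, "paup".

paup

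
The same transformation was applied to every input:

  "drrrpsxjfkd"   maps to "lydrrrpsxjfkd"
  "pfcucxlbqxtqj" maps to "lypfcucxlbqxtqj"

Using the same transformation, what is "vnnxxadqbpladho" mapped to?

The pattern: prepend "ly".
So "vnnxxadqbpladho" becomes "lyvnnxxadqbpladho".

lyvnnxxadqbpladho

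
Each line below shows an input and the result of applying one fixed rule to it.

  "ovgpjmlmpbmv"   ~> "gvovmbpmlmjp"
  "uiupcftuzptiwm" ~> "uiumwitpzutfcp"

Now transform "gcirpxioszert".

The transformation: move the first 3 characters to the end (rotate left by 3), then reverse the string.
Working it through for "gcirpxioszert": intermediate "rpxioszertgci", final "icgtrezsoixpr".

icgtrezsoixpr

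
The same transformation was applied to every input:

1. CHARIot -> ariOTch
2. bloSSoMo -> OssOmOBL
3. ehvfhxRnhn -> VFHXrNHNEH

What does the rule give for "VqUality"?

The rule is to flip the case of every letter, then move the first 2 characters to the end (rotate left by 2).
For "VqUality", step one produces "vQuALITY"; step two turns that into "uALITYvQ".

uALITYvQ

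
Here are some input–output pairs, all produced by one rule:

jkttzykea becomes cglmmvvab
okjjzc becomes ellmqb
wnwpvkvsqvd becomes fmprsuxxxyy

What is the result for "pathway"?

Rule — sort the characters into alphabetical order, then shift every letter 2 places forward in the alphabet (wrapping around).
"pathway" → "aahptwy" → "ccjrvya".

ccjrvya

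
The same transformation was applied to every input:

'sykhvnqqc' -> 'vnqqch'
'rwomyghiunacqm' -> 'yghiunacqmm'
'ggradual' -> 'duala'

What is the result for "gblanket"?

Looking at the pairs, the operation is to delete the first 3 characters, then move the first character to the end.
On "gblanket": the first step gives "anket", and the second then gives "nketa".

nketa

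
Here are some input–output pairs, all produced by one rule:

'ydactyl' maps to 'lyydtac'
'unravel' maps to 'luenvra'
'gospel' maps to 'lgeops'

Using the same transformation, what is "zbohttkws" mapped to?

szwbkotht

Each output is the input with this applied: reverse the string, then take characters alternately from the front and the back (1st, last, 2nd, 2nd-last, ...).
Working it through for "zbohttkws": intermediate "swktthobz", final "szwbkotht".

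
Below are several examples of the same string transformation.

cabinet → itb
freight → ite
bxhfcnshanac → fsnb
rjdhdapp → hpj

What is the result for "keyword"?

Rule — move the first 3 characters to the end (rotate left by 3), then keep one character in every 3, starting at position 1 (positions 1st, 4th, 7th, ...).
Applying both steps to "keyword": "wordkey", then "wdy".

wdy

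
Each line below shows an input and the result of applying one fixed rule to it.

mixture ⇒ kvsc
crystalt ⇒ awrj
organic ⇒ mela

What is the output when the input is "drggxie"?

bevc

What's happening: shift every letter 2 places backward in the alphabet (wrapping around), then keep every other character starting from the first (positions 1st, 3rd, 5th, ...).
Working it through for "drggxie": intermediate "bpeevgc", final "bevc".
(Check on "mixture": → "kgvrspc" → "kvsc" ✓)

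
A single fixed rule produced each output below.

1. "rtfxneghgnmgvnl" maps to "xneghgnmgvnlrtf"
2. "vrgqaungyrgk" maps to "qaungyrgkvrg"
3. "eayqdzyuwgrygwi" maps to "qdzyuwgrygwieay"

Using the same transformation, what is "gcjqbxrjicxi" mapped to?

qbxrjicxigcj

Rule — move the first 3 characters to the end (rotate left by 3).
On "gcjqbxrjicxi" that produces "qbxrjicxigcj".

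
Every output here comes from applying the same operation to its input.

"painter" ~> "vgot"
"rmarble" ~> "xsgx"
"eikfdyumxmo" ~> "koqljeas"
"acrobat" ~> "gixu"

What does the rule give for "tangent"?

Each output is the input with this applied: shift every letter 6 places forward in the alphabet (wrapping around), then delete the last 3 characters.
Starting from "tangent": after the first operation, "zgtmktz"; after the second, "zgtm".

zgtm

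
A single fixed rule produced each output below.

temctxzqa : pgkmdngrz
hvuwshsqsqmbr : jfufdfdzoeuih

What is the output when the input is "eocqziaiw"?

dmvnvjrbp

The transformation: shift every letter 13 places forward in the alphabet (wrapping around) — i.e. ROT13, then move the first 3 characters to the end (rotate left by 3).
For "eocqziaiw" the result is "dmvnvjrbp".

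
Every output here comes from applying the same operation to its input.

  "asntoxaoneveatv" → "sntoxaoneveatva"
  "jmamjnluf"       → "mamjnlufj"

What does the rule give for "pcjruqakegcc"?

Rule — move the first character to the end.
So "pcjruqakegcc" becomes "cjruqakegccp".

cjruqakegccp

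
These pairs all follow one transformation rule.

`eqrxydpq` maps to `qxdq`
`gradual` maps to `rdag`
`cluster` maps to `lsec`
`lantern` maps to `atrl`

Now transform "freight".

In each case the input is transformed by: move the first character to the end, then keep every other character starting from the first (positions 1st, 3rd, 5th, ...).
Applying both steps to "freight": "reightf", then "rihf".

rihf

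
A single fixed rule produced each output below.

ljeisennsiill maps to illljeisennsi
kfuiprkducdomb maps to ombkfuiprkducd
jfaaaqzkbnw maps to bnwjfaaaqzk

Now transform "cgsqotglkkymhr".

What's happening: move the last 3 characters to the front (rotate right by 3).
Doing the same to "cgsqotglkkymhr": "mhrcgsqotglkky".

mhrcgsqotglkky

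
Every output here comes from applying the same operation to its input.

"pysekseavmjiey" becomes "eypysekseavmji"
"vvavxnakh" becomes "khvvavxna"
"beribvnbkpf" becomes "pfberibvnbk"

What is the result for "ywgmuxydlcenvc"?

vcywgmuxydlcen

Looking at the pairs, the operation is to move the last 2 characters to the front (rotate right by 2).
Applying that to "ywgmuxydlcenvc" gives "vcywgmuxydlcen".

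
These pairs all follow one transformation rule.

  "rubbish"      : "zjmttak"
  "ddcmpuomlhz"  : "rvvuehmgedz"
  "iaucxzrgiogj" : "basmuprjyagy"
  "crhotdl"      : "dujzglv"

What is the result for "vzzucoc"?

unrrmug

Looking at the pairs, the operation is to move the last character to the front, then shift every letter 8 places backward in the alphabet (wrapping around).
For "vzzucoc", step one produces "cvzzuco"; step two turns that into "unrrmug".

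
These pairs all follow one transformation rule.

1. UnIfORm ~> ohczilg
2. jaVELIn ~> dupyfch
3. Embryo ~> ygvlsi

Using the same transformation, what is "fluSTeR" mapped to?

Rule — shift every letter 6 places backward in the alphabet (wrapping around), then convert every letter to lowercase.
On "fluSTeR": the first step gives "zfoMNyL", and the second then gives "zfomnyl".

zfomnyl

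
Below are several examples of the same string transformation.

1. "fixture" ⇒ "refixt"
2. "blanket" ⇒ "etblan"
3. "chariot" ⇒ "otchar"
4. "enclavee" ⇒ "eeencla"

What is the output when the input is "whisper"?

Looking at the pairs, the operation is to move the last 3 characters to the front (rotate right by 3), then delete the first character.
Working it through for "whisper": intermediate "perwhis", final "erwhis".
(Check on "blanket": → "ketblan" → "etblan" ✓)

erwhis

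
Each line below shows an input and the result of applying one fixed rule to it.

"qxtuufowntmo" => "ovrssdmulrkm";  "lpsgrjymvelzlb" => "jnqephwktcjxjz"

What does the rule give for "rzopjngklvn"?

pxmnhleijtl

Each output is the input with this applied: shift every letter 2 places backward in the alphabet (wrapping around).
Applying that to "rzopjngklvn" gives "pxmnhleijtl".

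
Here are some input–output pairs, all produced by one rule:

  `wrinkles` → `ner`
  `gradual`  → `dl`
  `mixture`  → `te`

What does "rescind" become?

cd

Looking at the pairs, the operation is to move the first 2 characters to the end (rotate left by 2), then keep one character in every 3, starting at position 2 (positions 2nd, 5th, 8th, ...).
"rescind" → "scindre" → "cd".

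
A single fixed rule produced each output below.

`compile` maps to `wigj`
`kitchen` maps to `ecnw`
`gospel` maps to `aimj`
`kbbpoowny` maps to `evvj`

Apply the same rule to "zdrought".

Rule — shift every letter 6 places backward in the alphabet (wrapping around), then keep only the first 4 characters.
On "zdrought": the first step gives "txlioabn", and the second then gives "txli".

txli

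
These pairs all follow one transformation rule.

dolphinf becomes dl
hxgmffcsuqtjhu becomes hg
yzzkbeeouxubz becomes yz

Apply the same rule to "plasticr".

pa

In each case the input is transformed by: keep every other character starting from the first (positions 1st, 3rd, 5th, ...), then keep only the first 2 characters.
"plasticr" → "pa".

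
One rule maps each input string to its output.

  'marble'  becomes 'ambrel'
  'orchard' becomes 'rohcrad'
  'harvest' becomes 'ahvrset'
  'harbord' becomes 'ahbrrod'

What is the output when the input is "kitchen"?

ikctehn

Looking at the pairs, the operation is to swap each adjacent pair of characters (1↔2, 3↔4, ...).
For "kitchen" the result is "ikctehn".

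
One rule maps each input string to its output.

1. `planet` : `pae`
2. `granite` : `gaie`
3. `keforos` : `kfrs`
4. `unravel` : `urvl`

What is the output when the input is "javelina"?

The rule is to keep every other character starting from the first (positions 1st, 3rd, 5th, ...).
Applying that to "javelina" gives "jvln".

jvln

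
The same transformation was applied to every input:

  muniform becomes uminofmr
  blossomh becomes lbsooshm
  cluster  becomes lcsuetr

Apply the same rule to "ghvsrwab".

hgsvwrba

The transformation: swap each adjacent pair of characters (1↔2, 3↔4, ...).
For "ghvsrwab" the result is "hgsvwrba".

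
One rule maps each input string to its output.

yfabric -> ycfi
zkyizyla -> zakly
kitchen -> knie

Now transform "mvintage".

In each case the input is transformed by: take characters alternately from the front and the back (1st, last, 2nd, 2nd-last, ...), then delete the last 3 characters.
"mvintage" → "mevgiant" → "mevgi".
(Check on "kitchen": → "kniethc" → "knie" ✓)

mevgi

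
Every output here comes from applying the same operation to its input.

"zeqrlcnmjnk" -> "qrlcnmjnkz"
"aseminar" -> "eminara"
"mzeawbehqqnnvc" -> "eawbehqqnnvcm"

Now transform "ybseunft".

In each case the input is transformed by: move the first character to the end, then delete the first character.
Starting from "ybseunft": after the first operation, "bseunfty"; after the second, "seunfty".
(Check on "aseminar": → "seminara" → "eminara" ✓)

seunfty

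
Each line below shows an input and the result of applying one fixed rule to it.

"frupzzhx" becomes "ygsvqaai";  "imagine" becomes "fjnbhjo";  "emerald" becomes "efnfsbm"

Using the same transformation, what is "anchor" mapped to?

sbodip

The pattern: shift every letter 1 place forward in the alphabet (wrapping around), then move the last character to the front.
Starting from "anchor": after the first operation, "bodips"; after the second, "sbodip".
(Check on "imagine": → "jnbhjof" → "fjnbhjo" ✓)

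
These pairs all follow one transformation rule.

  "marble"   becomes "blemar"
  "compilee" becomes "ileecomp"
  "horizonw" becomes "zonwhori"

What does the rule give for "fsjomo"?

omofsj

Each output is the input with this applied: swap the front and back halves of the string.
For "fsjomo" the result is "omofsj".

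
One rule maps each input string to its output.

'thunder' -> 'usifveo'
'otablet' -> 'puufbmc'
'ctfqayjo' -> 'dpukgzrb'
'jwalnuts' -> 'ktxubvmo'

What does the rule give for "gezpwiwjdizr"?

The transformation: take characters alternately from the front and the back (1st, last, 2nd, 2nd-last, ...), then shift every letter 1 place forward in the alphabet (wrapping around).
For "gezpwiwjdizr", step one produces "grezzipdwjiw"; step two turns that into "hsfaajqexkjx".
(Check on "jwalnuts": → "jswtauln" → "ktxubvmo" ✓)

hsfaajqexkjx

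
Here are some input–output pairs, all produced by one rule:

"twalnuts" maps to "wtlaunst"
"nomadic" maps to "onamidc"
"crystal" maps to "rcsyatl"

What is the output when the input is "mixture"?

Each output is the input with this applied: swap each adjacent pair of characters (1↔2, 3↔4, ...).
So "mixture" becomes "imtxrue".

imtxrue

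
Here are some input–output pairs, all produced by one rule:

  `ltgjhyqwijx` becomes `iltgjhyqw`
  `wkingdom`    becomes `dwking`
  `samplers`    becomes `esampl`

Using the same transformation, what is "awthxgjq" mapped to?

Rule — delete the last 2 characters, then move the last character to the front.
Starting from "awthxgjq": after the first operation, "awthxg"; after the second, "gawthx".

gawthx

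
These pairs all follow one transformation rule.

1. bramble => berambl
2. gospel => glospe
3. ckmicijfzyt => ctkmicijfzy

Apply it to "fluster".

frluste

The transformation: swap the first and last characters, then move the last character to the front.
"fluster" → "rlustef" → "frluste".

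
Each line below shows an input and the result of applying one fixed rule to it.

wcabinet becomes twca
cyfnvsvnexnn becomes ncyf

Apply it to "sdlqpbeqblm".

The pattern: move the last character to the front, then keep only the first 4 characters.
On "sdlqpbeqblm": the first step gives "msdlqpbeqbl", and the second then gives "msdl".

msdl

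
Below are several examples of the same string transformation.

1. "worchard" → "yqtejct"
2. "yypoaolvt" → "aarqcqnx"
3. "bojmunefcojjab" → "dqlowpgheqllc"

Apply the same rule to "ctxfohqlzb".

In each case the input is transformed by: delete the last character, then shift every letter 2 places forward in the alphabet (wrapping around).
For "ctxfohqlzb" the result is "evzhqjsnb".
(Check on "yypoaolvt": → "yypoaolv" → "aarqcqnx" ✓)

evzhqjsnb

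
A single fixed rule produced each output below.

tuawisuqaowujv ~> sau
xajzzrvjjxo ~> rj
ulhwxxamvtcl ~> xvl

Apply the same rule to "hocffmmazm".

The pattern: keep one character in every 3, starting at position 3 (positions 3rd, 6th, 9th, ...), then delete the first character.
On "hocffmmazm" that produces "mz".
(Check on "tuawisuqaowujv": → "asau" → "sau" ✓)

mz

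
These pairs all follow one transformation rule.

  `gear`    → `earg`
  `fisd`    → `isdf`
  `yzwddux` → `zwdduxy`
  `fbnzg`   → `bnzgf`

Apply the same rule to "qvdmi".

In each case the input is transformed by: move the first character to the end.
Applying that to "qvdmi" gives "vdmiq".

vdmiq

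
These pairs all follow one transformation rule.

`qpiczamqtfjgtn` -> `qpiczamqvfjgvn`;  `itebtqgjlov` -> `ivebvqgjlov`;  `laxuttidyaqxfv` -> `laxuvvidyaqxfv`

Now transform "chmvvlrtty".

chmvvlrvvy

The rule is to replace every "t" with "v".
Doing the same to "chmvvlrtty": "chmvvlrvvy".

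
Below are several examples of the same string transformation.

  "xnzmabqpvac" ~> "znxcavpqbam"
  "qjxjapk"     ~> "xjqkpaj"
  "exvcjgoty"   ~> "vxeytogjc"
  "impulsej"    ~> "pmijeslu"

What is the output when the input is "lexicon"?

What's happening: move the first 3 characters to the end (rotate left by 3), then reverse the string.
On "lexicon": the first step gives "iconlex", and the second then gives "xelnoci".
(Check on "impulsej": → "ulsejimp" → "pmijeslu" ✓)

xelnoci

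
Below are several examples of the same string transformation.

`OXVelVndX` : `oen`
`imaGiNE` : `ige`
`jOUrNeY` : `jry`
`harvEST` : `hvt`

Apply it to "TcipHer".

Looking at the pairs, the operation is to keep one character in every 3, starting at position 1 (positions 1st, 4th, 7th, ...), then convert every letter to lowercase.
On "TcipHer": the first step gives "Tpr", and the second then gives "tpr".

tpr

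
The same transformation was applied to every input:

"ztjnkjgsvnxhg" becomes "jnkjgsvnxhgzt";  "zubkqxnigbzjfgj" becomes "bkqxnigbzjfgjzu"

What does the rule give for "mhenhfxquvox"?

What's happening: move the first 2 characters to the end (rotate left by 2).
Doing the same to "mhenhfxquvox": "enhfxquvoxmh".

enhfxquvoxmh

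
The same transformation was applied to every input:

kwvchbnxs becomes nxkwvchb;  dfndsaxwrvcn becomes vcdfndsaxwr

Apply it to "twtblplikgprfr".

rftwtblplikgp

In each case the input is transformed by: delete the last character, then move the last 2 characters to the front (rotate right by 2).
"twtblplikgprfr" → "rftwtblplikgp".
(Check on "dfndsaxwrvcn": → "dfndsaxwrvc" → "vcdfndsaxwr" ✓)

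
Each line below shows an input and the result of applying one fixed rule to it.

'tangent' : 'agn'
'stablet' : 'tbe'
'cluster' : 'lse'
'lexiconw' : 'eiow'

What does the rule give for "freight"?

rih

Looking at the pairs, the operation is to keep every other character starting from the second (positions 2nd, 4th, 6th, ...).
Doing the same to "freight": "rih".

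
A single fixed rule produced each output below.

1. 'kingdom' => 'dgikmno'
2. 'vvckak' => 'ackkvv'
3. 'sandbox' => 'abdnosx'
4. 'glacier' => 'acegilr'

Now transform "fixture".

efirtux

The transformation: sort the characters into alphabetical order.
Doing the same to "fixture": "efirtux".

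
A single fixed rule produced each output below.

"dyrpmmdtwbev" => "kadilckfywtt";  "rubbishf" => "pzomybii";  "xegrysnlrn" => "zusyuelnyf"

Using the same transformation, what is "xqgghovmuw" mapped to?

The transformation: shift every letter 7 places forward in the alphabet (wrapping around), then swap the front and back halves of the string.
On "xqgghovmuw" that produces "vctbdexnno".
(Check on "dyrpmmdtwbev": → "kfywttkadilc" → "kadilckfywtt" ✓)

vctbdexnno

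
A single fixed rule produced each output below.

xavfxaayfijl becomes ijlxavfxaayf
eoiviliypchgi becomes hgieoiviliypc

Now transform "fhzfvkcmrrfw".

rfwfhzfvkcmr

What's happening: move the last 3 characters to the front (rotate right by 3).
For "fhzfvkcmrrfw" the result is "rfwfhzfvkcmr".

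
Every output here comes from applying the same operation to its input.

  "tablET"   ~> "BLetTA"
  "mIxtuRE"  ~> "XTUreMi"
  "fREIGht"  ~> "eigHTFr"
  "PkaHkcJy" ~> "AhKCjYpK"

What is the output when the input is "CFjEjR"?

Each output is the input with this applied: flip the case of every letter, then move the first 2 characters to the end (rotate left by 2).
"CFjEjR" → "JeJrcf".

JeJrcf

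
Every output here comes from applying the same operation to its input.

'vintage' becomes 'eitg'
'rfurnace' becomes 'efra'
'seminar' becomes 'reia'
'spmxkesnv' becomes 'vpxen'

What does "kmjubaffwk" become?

What's happening: move the last character to the front, then keep every other character starting from the first (positions 1st, 3rd, 5th, ...).
So "kmjubaffwk" becomes "kmuaf".

kmuaf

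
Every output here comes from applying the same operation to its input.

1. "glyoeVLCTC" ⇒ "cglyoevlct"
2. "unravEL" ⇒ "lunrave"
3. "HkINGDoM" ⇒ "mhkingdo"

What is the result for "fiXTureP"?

Rule — move the last character to the front, then convert every letter to lowercase.
Starting from "fiXTureP": after the first operation, "PfiXTure"; after the second, "pfixture".
(Check on "glyoeVLCTC": → "CglyoeVLCT" → "cglyoevlct" ✓)

pfixture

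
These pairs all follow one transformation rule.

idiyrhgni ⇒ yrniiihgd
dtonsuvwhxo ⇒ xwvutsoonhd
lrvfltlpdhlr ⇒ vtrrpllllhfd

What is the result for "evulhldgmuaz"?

zvuumllhgeda

The transformation: sort the characters into reverse alphabetical order.
"evulhldgmuaz" → "zvuumllhgeda".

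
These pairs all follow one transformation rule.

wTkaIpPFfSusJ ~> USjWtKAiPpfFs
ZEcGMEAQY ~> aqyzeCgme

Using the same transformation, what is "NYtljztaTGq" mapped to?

tgQnyTLJZTA

What's happening: move the last 3 characters to the front (rotate right by 3), then flip the case of every letter.
On "NYtljztaTGq": the first step gives "TGqNYtljzta", and the second then gives "tgQnyTLJZTA".
(Check on "wTkaIpPFfSusJ": → "usJwTkaIpPFfS" → "USjWtKAiPpfFs" ✓)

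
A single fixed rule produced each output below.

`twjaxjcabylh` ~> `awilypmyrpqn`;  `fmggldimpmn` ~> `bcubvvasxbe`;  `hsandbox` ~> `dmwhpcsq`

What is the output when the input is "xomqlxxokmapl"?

eamdbfammdzbp

The transformation: shift every letter 11 places backward in the alphabet (wrapping around), then move the last 2 characters to the front (rotate right by 2).
On "xomqlxxokmapl" that produces "eamdbfammdzbp".
(Check on "fmggldimpmn": → "ubvvasxbebc" → "bcubvvasxbe" ✓)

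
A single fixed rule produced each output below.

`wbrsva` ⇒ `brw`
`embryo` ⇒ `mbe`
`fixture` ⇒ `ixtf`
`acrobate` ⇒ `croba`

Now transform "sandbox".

ands

Looking at the pairs, the operation is to delete the last 3 characters, then move the first character to the end.
"sandbox" → "sand" → "ands".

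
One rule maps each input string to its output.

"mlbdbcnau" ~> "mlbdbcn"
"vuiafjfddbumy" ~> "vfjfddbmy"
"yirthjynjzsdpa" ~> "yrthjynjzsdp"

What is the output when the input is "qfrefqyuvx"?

Looking at the pairs, the operation is to remove every vowel.
So "qfrefqyuvx" becomes "qfrfqyvx".

qfrfqyvx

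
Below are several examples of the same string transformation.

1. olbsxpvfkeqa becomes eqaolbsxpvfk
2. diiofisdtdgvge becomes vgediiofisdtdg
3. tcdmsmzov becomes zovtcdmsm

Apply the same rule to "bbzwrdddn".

ddnbbzwrd

In each case the input is transformed by: move the last 3 characters to the front (rotate right by 3).
Applying that to "bbzwrdddn" gives "ddnbbzwrd".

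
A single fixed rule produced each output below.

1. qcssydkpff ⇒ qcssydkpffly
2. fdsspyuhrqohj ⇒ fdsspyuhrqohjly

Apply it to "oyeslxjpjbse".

oyeslxjpjbsely

The transformation: append "ly".
Doing the same to "oyeslxjpjbse": "oyeslxjpjbsely".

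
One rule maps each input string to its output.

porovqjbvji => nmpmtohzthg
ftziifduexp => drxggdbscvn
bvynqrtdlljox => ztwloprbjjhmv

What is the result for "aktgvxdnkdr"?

yiretvblibp

Rule — shift every letter 2 places backward in the alphabet (wrapping around).
Doing the same to "aktgvxdnkdr": "yiretvblibp".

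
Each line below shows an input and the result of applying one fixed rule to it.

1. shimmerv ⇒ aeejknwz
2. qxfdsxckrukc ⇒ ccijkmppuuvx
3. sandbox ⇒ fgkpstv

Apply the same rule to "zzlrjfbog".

bdgjrrtxy

Looking at the pairs, the operation is to shift every letter 8 places backward in the alphabet (wrapping around), then sort the characters into alphabetical order.
Applying that to "zzlrjfbog" gives "bdgjrrtxy".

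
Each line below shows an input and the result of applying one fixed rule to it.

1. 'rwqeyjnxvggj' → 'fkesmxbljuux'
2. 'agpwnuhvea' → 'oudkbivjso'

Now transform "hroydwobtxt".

What's happening: shift every letter 12 places backward in the alphabet (wrapping around).
"hroydwobtxt" → "vfcmrkcphlh".

vfcmrkcphlh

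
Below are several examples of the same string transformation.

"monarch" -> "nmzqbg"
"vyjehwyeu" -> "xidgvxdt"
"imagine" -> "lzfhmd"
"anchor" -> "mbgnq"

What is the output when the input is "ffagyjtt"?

Rule — delete the first character, then shift every letter 1 place backward in the alphabet (wrapping around).
For "ffagyjtt" the result is "ezfxiss".

ezfxiss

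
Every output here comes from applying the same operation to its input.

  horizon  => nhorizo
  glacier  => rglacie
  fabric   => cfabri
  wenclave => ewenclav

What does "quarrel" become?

What's happening: move the last character to the front.
"quarrel" → "lquarre".

lquarre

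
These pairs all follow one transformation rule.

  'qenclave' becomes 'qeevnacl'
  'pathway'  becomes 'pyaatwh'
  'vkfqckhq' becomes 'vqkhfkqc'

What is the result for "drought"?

dtrhogu

Each output is the input with this applied: take characters alternately from the front and the back (1st, last, 2nd, 2nd-last, ...).
Doing the same to "drought": "dtrhogu".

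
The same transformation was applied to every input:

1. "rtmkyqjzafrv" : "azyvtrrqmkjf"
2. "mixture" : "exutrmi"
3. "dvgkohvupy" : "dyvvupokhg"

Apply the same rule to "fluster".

In each case the input is transformed by: sort the characters into reverse alphabetical order, then move the last character to the front.
Applying both steps to "fluster": "utsrlfe", then "eutsrlf".

eutsrlf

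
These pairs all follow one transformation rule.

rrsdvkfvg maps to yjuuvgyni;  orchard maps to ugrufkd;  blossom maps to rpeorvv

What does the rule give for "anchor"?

rudqfk

Each output is the input with this applied: move the last 2 characters to the front (rotate right by 2), then shift every letter 3 places forward in the alphabet (wrapping around).
For "anchor", step one produces "oranch"; step two turns that into "rudqfk".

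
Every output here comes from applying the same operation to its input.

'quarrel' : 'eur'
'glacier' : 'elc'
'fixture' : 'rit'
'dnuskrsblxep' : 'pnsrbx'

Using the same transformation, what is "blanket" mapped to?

eln

What's happening: keep every other character starting from the second (positions 2nd, 4th, 6th, ...), then move the last character to the front.
For "blanket", step one produces "lne"; step two turns that into "eln".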